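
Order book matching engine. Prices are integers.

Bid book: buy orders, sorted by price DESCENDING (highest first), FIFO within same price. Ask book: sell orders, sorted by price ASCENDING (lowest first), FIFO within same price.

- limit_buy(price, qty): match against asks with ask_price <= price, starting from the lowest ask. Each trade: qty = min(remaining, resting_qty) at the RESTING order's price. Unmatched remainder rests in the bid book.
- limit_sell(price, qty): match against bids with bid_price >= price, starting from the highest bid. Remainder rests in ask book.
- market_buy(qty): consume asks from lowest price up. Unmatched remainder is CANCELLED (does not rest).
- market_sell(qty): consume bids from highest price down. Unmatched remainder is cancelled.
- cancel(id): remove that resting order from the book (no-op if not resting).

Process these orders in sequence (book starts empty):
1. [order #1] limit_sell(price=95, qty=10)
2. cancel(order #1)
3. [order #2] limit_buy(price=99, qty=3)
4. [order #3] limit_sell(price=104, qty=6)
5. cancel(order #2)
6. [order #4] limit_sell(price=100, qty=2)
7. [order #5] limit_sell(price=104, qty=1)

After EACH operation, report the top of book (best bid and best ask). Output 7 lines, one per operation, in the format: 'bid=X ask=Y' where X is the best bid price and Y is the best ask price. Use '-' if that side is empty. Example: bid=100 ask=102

After op 1 [order #1] limit_sell(price=95, qty=10): fills=none; bids=[-] asks=[#1:10@95]
After op 2 cancel(order #1): fills=none; bids=[-] asks=[-]
After op 3 [order #2] limit_buy(price=99, qty=3): fills=none; bids=[#2:3@99] asks=[-]
After op 4 [order #3] limit_sell(price=104, qty=6): fills=none; bids=[#2:3@99] asks=[#3:6@104]
After op 5 cancel(order #2): fills=none; bids=[-] asks=[#3:6@104]
After op 6 [order #4] limit_sell(price=100, qty=2): fills=none; bids=[-] asks=[#4:2@100 #3:6@104]
After op 7 [order #5] limit_sell(price=104, qty=1): fills=none; bids=[-] asks=[#4:2@100 #3:6@104 #5:1@104]

Answer: bid=- ask=95
bid=- ask=-
bid=99 ask=-
bid=99 ask=104
bid=- ask=104
bid=- ask=100
bid=- ask=100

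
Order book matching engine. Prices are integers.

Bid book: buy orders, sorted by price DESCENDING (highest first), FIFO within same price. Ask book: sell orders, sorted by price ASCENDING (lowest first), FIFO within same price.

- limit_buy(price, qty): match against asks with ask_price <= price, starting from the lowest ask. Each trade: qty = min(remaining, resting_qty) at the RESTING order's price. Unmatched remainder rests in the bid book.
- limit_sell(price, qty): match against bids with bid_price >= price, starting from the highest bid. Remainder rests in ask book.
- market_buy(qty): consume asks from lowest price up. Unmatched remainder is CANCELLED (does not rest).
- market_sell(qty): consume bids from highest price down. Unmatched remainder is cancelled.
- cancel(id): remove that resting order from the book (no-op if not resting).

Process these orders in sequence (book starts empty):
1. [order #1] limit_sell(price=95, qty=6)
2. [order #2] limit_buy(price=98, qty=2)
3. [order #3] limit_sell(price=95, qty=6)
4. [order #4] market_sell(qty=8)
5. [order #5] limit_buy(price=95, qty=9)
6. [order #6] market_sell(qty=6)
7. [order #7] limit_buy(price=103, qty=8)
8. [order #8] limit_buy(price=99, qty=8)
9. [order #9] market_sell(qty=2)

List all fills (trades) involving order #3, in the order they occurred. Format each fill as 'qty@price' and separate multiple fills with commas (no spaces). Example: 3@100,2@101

Answer: 5@95,1@95

Derivation:
After op 1 [order #1] limit_sell(price=95, qty=6): fills=none; bids=[-] asks=[#1:6@95]
After op 2 [order #2] limit_buy(price=98, qty=2): fills=#2x#1:2@95; bids=[-] asks=[#1:4@95]
After op 3 [order #3] limit_sell(price=95, qty=6): fills=none; bids=[-] asks=[#1:4@95 #3:6@95]
After op 4 [order #4] market_sell(qty=8): fills=none; bids=[-] asks=[#1:4@95 #3:6@95]
After op 5 [order #5] limit_buy(price=95, qty=9): fills=#5x#1:4@95 #5x#3:5@95; bids=[-] asks=[#3:1@95]
After op 6 [order #6] market_sell(qty=6): fills=none; bids=[-] asks=[#3:1@95]
After op 7 [order #7] limit_buy(price=103, qty=8): fills=#7x#3:1@95; bids=[#7:7@103] asks=[-]
After op 8 [order #8] limit_buy(price=99, qty=8): fills=none; bids=[#7:7@103 #8:8@99] asks=[-]
After op 9 [order #9] market_sell(qty=2): fills=#7x#9:2@103; bids=[#7:5@103 #8:8@99] asks=[-]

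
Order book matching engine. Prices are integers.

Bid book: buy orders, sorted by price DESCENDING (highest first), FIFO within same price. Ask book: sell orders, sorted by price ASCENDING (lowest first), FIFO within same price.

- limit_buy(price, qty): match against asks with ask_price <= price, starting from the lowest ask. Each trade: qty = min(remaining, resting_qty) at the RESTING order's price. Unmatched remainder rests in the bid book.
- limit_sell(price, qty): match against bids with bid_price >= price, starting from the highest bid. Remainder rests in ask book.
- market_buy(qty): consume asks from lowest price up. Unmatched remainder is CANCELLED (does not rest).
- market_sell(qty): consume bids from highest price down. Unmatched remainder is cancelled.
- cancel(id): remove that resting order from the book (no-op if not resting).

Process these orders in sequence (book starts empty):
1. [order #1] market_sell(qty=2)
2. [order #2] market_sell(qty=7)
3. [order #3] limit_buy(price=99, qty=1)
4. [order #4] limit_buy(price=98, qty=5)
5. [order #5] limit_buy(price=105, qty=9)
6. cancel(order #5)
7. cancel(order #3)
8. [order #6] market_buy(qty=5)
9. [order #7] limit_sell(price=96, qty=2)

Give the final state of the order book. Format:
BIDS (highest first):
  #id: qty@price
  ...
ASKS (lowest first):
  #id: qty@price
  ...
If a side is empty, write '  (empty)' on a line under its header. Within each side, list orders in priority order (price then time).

Answer: BIDS (highest first):
  #4: 3@98
ASKS (lowest first):
  (empty)

Derivation:
After op 1 [order #1] market_sell(qty=2): fills=none; bids=[-] asks=[-]
After op 2 [order #2] market_sell(qty=7): fills=none; bids=[-] asks=[-]
After op 3 [order #3] limit_buy(price=99, qty=1): fills=none; bids=[#3:1@99] asks=[-]
After op 4 [order #4] limit_buy(price=98, qty=5): fills=none; bids=[#3:1@99 #4:5@98] asks=[-]
After op 5 [order #5] limit_buy(price=105, qty=9): fills=none; bids=[#5:9@105 #3:1@99 #4:5@98] asks=[-]
After op 6 cancel(order #5): fills=none; bids=[#3:1@99 #4:5@98] asks=[-]
After op 7 cancel(order #3): fills=none; bids=[#4:5@98] asks=[-]
After op 8 [order #6] market_buy(qty=5): fills=none; bids=[#4:5@98] asks=[-]
After op 9 [order #7] limit_sell(price=96, qty=2): fills=#4x#7:2@98; bids=[#4:3@98] asks=[-]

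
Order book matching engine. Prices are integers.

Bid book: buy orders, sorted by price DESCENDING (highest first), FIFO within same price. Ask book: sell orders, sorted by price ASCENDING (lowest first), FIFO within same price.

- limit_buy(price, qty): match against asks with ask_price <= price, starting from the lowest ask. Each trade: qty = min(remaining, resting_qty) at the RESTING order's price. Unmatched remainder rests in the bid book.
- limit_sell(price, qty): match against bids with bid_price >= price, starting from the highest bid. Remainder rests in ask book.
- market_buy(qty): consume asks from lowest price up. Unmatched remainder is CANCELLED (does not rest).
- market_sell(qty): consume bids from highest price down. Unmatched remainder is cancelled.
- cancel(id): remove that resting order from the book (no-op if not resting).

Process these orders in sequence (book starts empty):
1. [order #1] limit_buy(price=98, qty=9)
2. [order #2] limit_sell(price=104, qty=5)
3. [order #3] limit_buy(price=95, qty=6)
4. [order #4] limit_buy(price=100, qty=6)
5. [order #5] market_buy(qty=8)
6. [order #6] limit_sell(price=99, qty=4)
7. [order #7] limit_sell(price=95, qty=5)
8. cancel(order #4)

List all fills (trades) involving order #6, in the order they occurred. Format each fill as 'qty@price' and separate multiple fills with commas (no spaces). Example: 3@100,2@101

Answer: 4@100

Derivation:
After op 1 [order #1] limit_buy(price=98, qty=9): fills=none; bids=[#1:9@98] asks=[-]
After op 2 [order #2] limit_sell(price=104, qty=5): fills=none; bids=[#1:9@98] asks=[#2:5@104]
After op 3 [order #3] limit_buy(price=95, qty=6): fills=none; bids=[#1:9@98 #3:6@95] asks=[#2:5@104]
After op 4 [order #4] limit_buy(price=100, qty=6): fills=none; bids=[#4:6@100 #1:9@98 #3:6@95] asks=[#2:5@104]
After op 5 [order #5] market_buy(qty=8): fills=#5x#2:5@104; bids=[#4:6@100 #1:9@98 #3:6@95] asks=[-]
After op 6 [order #6] limit_sell(price=99, qty=4): fills=#4x#6:4@100; bids=[#4:2@100 #1:9@98 #3:6@95] asks=[-]
After op 7 [order #7] limit_sell(price=95, qty=5): fills=#4x#7:2@100 #1x#7:3@98; bids=[#1:6@98 #3:6@95] asks=[-]
After op 8 cancel(order #4): fills=none; bids=[#1:6@98 #3:6@95] asks=[-]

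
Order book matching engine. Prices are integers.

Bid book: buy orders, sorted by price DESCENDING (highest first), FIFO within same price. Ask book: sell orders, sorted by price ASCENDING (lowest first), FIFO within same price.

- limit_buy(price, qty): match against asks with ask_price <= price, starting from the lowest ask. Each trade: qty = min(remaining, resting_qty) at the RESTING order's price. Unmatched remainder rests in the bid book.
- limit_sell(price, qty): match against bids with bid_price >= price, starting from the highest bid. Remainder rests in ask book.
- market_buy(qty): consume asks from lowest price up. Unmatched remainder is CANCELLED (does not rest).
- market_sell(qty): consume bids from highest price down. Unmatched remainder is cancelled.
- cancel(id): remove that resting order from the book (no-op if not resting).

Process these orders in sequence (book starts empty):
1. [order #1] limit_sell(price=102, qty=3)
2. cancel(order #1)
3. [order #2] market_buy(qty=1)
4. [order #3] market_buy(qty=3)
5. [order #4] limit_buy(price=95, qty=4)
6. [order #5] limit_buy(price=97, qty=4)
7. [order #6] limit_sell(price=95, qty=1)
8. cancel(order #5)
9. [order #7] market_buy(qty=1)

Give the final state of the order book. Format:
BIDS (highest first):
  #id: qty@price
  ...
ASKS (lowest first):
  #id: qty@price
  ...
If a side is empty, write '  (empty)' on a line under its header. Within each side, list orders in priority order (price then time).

After op 1 [order #1] limit_sell(price=102, qty=3): fills=none; bids=[-] asks=[#1:3@102]
After op 2 cancel(order #1): fills=none; bids=[-] asks=[-]
After op 3 [order #2] market_buy(qty=1): fills=none; bids=[-] asks=[-]
After op 4 [order #3] market_buy(qty=3): fills=none; bids=[-] asks=[-]
After op 5 [order #4] limit_buy(price=95, qty=4): fills=none; bids=[#4:4@95] asks=[-]
After op 6 [order #5] limit_buy(price=97, qty=4): fills=none; bids=[#5:4@97 #4:4@95] asks=[-]
After op 7 [order #6] limit_sell(price=95, qty=1): fills=#5x#6:1@97; bids=[#5:3@97 #4:4@95] asks=[-]
After op 8 cancel(order #5): fills=none; bids=[#4:4@95] asks=[-]
After op 9 [order #7] market_buy(qty=1): fills=none; bids=[#4:4@95] asks=[-]

Answer: BIDS (highest first):
  #4: 4@95
ASKS (lowest first):
  (empty)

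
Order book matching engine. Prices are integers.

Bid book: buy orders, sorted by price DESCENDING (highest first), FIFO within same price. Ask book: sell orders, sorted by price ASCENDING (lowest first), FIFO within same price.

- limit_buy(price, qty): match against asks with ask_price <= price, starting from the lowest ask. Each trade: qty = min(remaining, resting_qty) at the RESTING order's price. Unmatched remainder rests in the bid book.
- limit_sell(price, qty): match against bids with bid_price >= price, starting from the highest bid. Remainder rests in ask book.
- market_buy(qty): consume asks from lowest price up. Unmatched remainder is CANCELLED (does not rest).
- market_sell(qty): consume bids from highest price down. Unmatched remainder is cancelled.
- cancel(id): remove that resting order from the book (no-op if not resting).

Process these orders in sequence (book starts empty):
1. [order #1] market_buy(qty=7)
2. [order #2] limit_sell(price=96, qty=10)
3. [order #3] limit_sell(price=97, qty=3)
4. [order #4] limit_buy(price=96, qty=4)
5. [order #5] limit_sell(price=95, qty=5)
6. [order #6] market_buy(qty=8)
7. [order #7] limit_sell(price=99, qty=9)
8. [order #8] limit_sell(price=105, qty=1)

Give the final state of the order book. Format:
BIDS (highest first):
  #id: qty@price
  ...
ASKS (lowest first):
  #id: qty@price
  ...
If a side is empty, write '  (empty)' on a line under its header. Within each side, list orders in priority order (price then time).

After op 1 [order #1] market_buy(qty=7): fills=none; bids=[-] asks=[-]
After op 2 [order #2] limit_sell(price=96, qty=10): fills=none; bids=[-] asks=[#2:10@96]
After op 3 [order #3] limit_sell(price=97, qty=3): fills=none; bids=[-] asks=[#2:10@96 #3:3@97]
After op 4 [order #4] limit_buy(price=96, qty=4): fills=#4x#2:4@96; bids=[-] asks=[#2:6@96 #3:3@97]
After op 5 [order #5] limit_sell(price=95, qty=5): fills=none; bids=[-] asks=[#5:5@95 #2:6@96 #3:3@97]
After op 6 [order #6] market_buy(qty=8): fills=#6x#5:5@95 #6x#2:3@96; bids=[-] asks=[#2:3@96 #3:3@97]
After op 7 [order #7] limit_sell(price=99, qty=9): fills=none; bids=[-] asks=[#2:3@96 #3:3@97 #7:9@99]
After op 8 [order #8] limit_sell(price=105, qty=1): fills=none; bids=[-] asks=[#2:3@96 #3:3@97 #7:9@99 #8:1@105]

Answer: BIDS (highest first):
  (empty)
ASKS (lowest first):
  #2: 3@96
  #3: 3@97
  #7: 9@99
  #8: 1@105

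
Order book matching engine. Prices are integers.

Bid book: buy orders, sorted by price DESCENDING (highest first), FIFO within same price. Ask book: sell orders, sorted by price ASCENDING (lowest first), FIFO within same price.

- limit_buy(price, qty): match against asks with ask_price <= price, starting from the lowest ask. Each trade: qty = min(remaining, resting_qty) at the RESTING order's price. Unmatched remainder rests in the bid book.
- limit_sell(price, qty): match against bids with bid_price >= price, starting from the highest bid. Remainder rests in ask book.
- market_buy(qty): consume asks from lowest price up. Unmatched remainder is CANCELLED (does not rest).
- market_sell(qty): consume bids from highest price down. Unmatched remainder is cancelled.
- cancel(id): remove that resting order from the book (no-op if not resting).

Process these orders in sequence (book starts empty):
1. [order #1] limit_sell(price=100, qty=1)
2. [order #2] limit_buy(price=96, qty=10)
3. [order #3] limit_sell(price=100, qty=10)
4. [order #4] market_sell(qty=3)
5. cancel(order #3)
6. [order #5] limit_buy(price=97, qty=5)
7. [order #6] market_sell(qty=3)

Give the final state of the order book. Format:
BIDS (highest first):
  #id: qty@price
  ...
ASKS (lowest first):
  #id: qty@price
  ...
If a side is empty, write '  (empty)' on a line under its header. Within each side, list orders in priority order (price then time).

Answer: BIDS (highest first):
  #5: 2@97
  #2: 7@96
ASKS (lowest first):
  #1: 1@100

Derivation:
After op 1 [order #1] limit_sell(price=100, qty=1): fills=none; bids=[-] asks=[#1:1@100]
After op 2 [order #2] limit_buy(price=96, qty=10): fills=none; bids=[#2:10@96] asks=[#1:1@100]
After op 3 [order #3] limit_sell(price=100, qty=10): fills=none; bids=[#2:10@96] asks=[#1:1@100 #3:10@100]
After op 4 [order #4] market_sell(qty=3): fills=#2x#4:3@96; bids=[#2:7@96] asks=[#1:1@100 #3:10@100]
After op 5 cancel(order #3): fills=none; bids=[#2:7@96] asks=[#1:1@100]
After op 6 [order #5] limit_buy(price=97, qty=5): fills=none; bids=[#5:5@97 #2:7@96] asks=[#1:1@100]
After op 7 [order #6] market_sell(qty=3): fills=#5x#6:3@97; bids=[#5:2@97 #2:7@96] asks=[#1:1@100]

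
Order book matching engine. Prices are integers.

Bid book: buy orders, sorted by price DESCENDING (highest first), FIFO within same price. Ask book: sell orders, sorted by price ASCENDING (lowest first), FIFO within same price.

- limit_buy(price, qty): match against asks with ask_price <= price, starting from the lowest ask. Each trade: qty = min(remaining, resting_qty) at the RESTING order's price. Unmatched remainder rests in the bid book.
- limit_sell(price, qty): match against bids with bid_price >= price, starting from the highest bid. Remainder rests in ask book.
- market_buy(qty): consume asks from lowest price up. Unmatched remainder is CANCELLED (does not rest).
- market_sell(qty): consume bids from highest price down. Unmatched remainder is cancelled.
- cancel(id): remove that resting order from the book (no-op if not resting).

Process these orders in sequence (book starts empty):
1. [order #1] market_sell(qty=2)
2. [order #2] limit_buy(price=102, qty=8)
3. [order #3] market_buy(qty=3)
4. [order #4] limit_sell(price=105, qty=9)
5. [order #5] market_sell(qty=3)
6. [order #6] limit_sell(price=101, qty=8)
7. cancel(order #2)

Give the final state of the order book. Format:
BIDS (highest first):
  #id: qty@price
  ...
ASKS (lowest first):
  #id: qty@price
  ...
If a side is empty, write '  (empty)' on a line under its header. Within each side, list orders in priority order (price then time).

After op 1 [order #1] market_sell(qty=2): fills=none; bids=[-] asks=[-]
After op 2 [order #2] limit_buy(price=102, qty=8): fills=none; bids=[#2:8@102] asks=[-]
After op 3 [order #3] market_buy(qty=3): fills=none; bids=[#2:8@102] asks=[-]
After op 4 [order #4] limit_sell(price=105, qty=9): fills=none; bids=[#2:8@102] asks=[#4:9@105]
After op 5 [order #5] market_sell(qty=3): fills=#2x#5:3@102; bids=[#2:5@102] asks=[#4:9@105]
After op 6 [order #6] limit_sell(price=101, qty=8): fills=#2x#6:5@102; bids=[-] asks=[#6:3@101 #4:9@105]
After op 7 cancel(order #2): fills=none; bids=[-] asks=[#6:3@101 #4:9@105]

Answer: BIDS (highest first):
  (empty)
ASKS (lowest first):
  #6: 3@101
  #4: 9@105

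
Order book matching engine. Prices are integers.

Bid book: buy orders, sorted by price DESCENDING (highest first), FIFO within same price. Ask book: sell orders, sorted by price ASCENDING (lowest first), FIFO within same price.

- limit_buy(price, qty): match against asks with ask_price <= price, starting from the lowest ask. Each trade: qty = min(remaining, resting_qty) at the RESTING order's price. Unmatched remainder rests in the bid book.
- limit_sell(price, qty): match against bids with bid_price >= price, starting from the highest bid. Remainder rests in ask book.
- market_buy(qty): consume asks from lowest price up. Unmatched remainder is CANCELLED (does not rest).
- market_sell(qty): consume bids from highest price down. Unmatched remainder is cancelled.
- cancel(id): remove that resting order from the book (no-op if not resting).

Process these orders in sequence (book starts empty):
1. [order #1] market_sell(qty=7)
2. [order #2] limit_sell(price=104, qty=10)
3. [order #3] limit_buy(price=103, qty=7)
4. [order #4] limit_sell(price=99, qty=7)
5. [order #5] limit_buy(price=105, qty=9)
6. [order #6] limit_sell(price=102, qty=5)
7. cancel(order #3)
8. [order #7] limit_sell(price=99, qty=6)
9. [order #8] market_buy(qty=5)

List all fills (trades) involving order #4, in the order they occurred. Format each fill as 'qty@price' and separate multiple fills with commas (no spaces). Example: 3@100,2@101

After op 1 [order #1] market_sell(qty=7): fills=none; bids=[-] asks=[-]
After op 2 [order #2] limit_sell(price=104, qty=10): fills=none; bids=[-] asks=[#2:10@104]
After op 3 [order #3] limit_buy(price=103, qty=7): fills=none; bids=[#3:7@103] asks=[#2:10@104]
After op 4 [order #4] limit_sell(price=99, qty=7): fills=#3x#4:7@103; bids=[-] asks=[#2:10@104]
After op 5 [order #5] limit_buy(price=105, qty=9): fills=#5x#2:9@104; bids=[-] asks=[#2:1@104]
After op 6 [order #6] limit_sell(price=102, qty=5): fills=none; bids=[-] asks=[#6:5@102 #2:1@104]
After op 7 cancel(order #3): fills=none; bids=[-] asks=[#6:5@102 #2:1@104]
After op 8 [order #7] limit_sell(price=99, qty=6): fills=none; bids=[-] asks=[#7:6@99 #6:5@102 #2:1@104]
After op 9 [order #8] market_buy(qty=5): fills=#8x#7:5@99; bids=[-] asks=[#7:1@99 #6:5@102 #2:1@104]

Answer: 7@103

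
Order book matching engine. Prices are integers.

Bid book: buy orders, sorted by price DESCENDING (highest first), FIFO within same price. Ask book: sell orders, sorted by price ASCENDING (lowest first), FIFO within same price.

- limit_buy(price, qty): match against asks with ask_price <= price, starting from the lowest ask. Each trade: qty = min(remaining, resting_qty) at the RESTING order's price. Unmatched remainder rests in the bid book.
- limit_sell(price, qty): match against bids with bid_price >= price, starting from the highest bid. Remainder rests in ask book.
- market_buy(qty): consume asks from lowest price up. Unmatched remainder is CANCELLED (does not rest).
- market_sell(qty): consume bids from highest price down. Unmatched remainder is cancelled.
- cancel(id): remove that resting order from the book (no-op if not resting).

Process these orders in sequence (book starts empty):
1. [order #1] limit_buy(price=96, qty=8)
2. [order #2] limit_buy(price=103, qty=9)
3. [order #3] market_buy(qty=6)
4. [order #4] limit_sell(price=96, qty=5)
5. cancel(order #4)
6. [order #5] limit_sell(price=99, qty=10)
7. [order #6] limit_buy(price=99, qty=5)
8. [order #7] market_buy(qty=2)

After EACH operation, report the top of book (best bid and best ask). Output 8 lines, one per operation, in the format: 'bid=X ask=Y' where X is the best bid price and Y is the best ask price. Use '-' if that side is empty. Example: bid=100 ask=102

After op 1 [order #1] limit_buy(price=96, qty=8): fills=none; bids=[#1:8@96] asks=[-]
After op 2 [order #2] limit_buy(price=103, qty=9): fills=none; bids=[#2:9@103 #1:8@96] asks=[-]
After op 3 [order #3] market_buy(qty=6): fills=none; bids=[#2:9@103 #1:8@96] asks=[-]
After op 4 [order #4] limit_sell(price=96, qty=5): fills=#2x#4:5@103; bids=[#2:4@103 #1:8@96] asks=[-]
After op 5 cancel(order #4): fills=none; bids=[#2:4@103 #1:8@96] asks=[-]
After op 6 [order #5] limit_sell(price=99, qty=10): fills=#2x#5:4@103; bids=[#1:8@96] asks=[#5:6@99]
After op 7 [order #6] limit_buy(price=99, qty=5): fills=#6x#5:5@99; bids=[#1:8@96] asks=[#5:1@99]
After op 8 [order #7] market_buy(qty=2): fills=#7x#5:1@99; bids=[#1:8@96] asks=[-]

Answer: bid=96 ask=-
bid=103 ask=-
bid=103 ask=-
bid=103 ask=-
bid=103 ask=-
bid=96 ask=99
bid=96 ask=99
bid=96 ask=-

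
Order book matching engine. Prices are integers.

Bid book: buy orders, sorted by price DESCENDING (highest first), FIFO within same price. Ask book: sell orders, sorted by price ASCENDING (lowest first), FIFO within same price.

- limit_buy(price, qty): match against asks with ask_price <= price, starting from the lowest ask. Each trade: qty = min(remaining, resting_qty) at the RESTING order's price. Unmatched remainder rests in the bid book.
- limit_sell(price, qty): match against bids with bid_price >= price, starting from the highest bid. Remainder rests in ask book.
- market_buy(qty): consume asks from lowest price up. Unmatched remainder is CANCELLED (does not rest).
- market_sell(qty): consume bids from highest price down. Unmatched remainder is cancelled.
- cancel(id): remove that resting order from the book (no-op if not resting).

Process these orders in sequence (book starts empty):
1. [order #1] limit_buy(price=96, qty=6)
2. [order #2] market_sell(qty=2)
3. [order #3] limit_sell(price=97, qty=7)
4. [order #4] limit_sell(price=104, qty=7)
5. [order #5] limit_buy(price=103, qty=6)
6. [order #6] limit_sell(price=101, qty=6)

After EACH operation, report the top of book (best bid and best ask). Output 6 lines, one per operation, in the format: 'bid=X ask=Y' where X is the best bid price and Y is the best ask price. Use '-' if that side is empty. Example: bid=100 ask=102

Answer: bid=96 ask=-
bid=96 ask=-
bid=96 ask=97
bid=96 ask=97
bid=96 ask=97
bid=96 ask=97

Derivation:
After op 1 [order #1] limit_buy(price=96, qty=6): fills=none; bids=[#1:6@96] asks=[-]
After op 2 [order #2] market_sell(qty=2): fills=#1x#2:2@96; bids=[#1:4@96] asks=[-]
After op 3 [order #3] limit_sell(price=97, qty=7): fills=none; bids=[#1:4@96] asks=[#3:7@97]
After op 4 [order #4] limit_sell(price=104, qty=7): fills=none; bids=[#1:4@96] asks=[#3:7@97 #4:7@104]
After op 5 [order #5] limit_buy(price=103, qty=6): fills=#5x#3:6@97; bids=[#1:4@96] asks=[#3:1@97 #4:7@104]
After op 6 [order #6] limit_sell(price=101, qty=6): fills=none; bids=[#1:4@96] asks=[#3:1@97 #6:6@101 #4:7@104]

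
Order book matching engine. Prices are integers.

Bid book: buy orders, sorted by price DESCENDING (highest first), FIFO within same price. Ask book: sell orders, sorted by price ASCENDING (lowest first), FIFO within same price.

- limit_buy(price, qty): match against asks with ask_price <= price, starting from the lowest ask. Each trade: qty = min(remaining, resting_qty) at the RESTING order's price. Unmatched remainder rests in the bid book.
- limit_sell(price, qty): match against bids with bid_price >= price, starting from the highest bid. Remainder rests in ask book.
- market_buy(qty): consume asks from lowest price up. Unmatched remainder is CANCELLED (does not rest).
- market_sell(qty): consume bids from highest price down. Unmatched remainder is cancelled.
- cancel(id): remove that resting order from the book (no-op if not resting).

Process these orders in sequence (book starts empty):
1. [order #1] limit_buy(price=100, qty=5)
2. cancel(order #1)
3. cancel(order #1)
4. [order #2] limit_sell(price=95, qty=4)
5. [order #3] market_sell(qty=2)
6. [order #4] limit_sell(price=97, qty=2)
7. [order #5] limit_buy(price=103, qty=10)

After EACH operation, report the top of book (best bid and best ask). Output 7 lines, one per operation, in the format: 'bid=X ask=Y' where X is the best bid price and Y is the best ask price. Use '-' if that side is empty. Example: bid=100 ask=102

Answer: bid=100 ask=-
bid=- ask=-
bid=- ask=-
bid=- ask=95
bid=- ask=95
bid=- ask=95
bid=103 ask=-

Derivation:
After op 1 [order #1] limit_buy(price=100, qty=5): fills=none; bids=[#1:5@100] asks=[-]
After op 2 cancel(order #1): fills=none; bids=[-] asks=[-]
After op 3 cancel(order #1): fills=none; bids=[-] asks=[-]
After op 4 [order #2] limit_sell(price=95, qty=4): fills=none; bids=[-] asks=[#2:4@95]
After op 5 [order #3] market_sell(qty=2): fills=none; bids=[-] asks=[#2:4@95]
After op 6 [order #4] limit_sell(price=97, qty=2): fills=none; bids=[-] asks=[#2:4@95 #4:2@97]
After op 7 [order #5] limit_buy(price=103, qty=10): fills=#5x#2:4@95 #5x#4:2@97; bids=[#5:4@103] asks=[-]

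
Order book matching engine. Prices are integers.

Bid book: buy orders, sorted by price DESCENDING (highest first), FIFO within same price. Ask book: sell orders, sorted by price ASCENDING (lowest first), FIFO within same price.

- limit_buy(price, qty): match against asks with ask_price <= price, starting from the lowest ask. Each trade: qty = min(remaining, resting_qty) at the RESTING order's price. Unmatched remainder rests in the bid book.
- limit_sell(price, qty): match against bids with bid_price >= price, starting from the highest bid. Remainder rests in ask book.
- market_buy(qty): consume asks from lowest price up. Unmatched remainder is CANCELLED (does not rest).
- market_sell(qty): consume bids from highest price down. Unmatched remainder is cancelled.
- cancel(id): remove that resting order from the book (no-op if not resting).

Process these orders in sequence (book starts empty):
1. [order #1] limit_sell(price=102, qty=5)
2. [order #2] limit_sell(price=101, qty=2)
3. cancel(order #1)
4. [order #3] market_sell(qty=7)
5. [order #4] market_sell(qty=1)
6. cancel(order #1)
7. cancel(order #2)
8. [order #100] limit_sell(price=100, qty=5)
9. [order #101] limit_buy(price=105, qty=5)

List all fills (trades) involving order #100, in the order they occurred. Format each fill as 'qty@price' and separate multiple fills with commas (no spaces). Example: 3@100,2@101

Answer: 5@100

Derivation:
After op 1 [order #1] limit_sell(price=102, qty=5): fills=none; bids=[-] asks=[#1:5@102]
After op 2 [order #2] limit_sell(price=101, qty=2): fills=none; bids=[-] asks=[#2:2@101 #1:5@102]
After op 3 cancel(order #1): fills=none; bids=[-] asks=[#2:2@101]
After op 4 [order #3] market_sell(qty=7): fills=none; bids=[-] asks=[#2:2@101]
After op 5 [order #4] market_sell(qty=1): fills=none; bids=[-] asks=[#2:2@101]
After op 6 cancel(order #1): fills=none; bids=[-] asks=[#2:2@101]
After op 7 cancel(order #2): fills=none; bids=[-] asks=[-]
After op 8 [order #100] limit_sell(price=100, qty=5): fills=none; bids=[-] asks=[#100:5@100]
After op 9 [order #101] limit_buy(price=105, qty=5): fills=#101x#100:5@100; bids=[-] asks=[-]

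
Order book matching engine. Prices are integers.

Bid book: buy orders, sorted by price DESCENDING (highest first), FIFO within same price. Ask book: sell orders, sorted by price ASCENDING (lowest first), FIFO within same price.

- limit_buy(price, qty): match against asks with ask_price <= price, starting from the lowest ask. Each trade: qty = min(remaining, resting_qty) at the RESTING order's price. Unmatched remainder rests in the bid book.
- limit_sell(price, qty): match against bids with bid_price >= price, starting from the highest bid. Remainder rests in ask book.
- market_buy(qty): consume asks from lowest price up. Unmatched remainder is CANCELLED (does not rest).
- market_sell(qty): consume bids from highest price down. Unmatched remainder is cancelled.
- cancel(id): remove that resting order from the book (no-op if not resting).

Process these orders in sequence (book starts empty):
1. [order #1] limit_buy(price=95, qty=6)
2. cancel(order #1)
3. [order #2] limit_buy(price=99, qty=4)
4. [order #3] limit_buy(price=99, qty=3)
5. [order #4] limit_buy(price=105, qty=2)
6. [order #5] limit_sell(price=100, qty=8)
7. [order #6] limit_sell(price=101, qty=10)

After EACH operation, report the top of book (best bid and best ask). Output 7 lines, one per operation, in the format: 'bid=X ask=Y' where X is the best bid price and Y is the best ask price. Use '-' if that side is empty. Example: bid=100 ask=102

Answer: bid=95 ask=-
bid=- ask=-
bid=99 ask=-
bid=99 ask=-
bid=105 ask=-
bid=99 ask=100
bid=99 ask=100

Derivation:
After op 1 [order #1] limit_buy(price=95, qty=6): fills=none; bids=[#1:6@95] asks=[-]
After op 2 cancel(order #1): fills=none; bids=[-] asks=[-]
After op 3 [order #2] limit_buy(price=99, qty=4): fills=none; bids=[#2:4@99] asks=[-]
After op 4 [order #3] limit_buy(price=99, qty=3): fills=none; bids=[#2:4@99 #3:3@99] asks=[-]
After op 5 [order #4] limit_buy(price=105, qty=2): fills=none; bids=[#4:2@105 #2:4@99 #3:3@99] asks=[-]
After op 6 [order #5] limit_sell(price=100, qty=8): fills=#4x#5:2@105; bids=[#2:4@99 #3:3@99] asks=[#5:6@100]
After op 7 [order #6] limit_sell(price=101, qty=10): fills=none; bids=[#2:4@99 #3:3@99] asks=[#5:6@100 #6:10@101]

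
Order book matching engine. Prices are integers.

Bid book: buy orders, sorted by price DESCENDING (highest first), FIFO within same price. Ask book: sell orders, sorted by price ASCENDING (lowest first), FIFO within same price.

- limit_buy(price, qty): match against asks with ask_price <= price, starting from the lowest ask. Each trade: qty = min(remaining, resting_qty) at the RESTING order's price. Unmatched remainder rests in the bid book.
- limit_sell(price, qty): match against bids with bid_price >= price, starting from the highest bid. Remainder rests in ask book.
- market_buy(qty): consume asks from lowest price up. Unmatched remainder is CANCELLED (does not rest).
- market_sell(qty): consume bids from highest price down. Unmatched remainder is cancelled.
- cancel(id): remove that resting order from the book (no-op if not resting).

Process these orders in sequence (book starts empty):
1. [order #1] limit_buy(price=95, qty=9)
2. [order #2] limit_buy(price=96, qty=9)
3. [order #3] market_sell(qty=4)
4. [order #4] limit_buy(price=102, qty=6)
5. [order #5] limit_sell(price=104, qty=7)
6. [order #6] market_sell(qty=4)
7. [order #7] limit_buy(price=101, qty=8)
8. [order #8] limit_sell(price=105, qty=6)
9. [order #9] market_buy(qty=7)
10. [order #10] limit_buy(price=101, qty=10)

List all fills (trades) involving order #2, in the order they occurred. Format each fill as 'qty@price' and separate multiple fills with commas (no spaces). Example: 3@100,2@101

After op 1 [order #1] limit_buy(price=95, qty=9): fills=none; bids=[#1:9@95] asks=[-]
After op 2 [order #2] limit_buy(price=96, qty=9): fills=none; bids=[#2:9@96 #1:9@95] asks=[-]
After op 3 [order #3] market_sell(qty=4): fills=#2x#3:4@96; bids=[#2:5@96 #1:9@95] asks=[-]
After op 4 [order #4] limit_buy(price=102, qty=6): fills=none; bids=[#4:6@102 #2:5@96 #1:9@95] asks=[-]
After op 5 [order #5] limit_sell(price=104, qty=7): fills=none; bids=[#4:6@102 #2:5@96 #1:9@95] asks=[#5:7@104]
After op 6 [order #6] market_sell(qty=4): fills=#4x#6:4@102; bids=[#4:2@102 #2:5@96 #1:9@95] asks=[#5:7@104]
After op 7 [order #7] limit_buy(price=101, qty=8): fills=none; bids=[#4:2@102 #7:8@101 #2:5@96 #1:9@95] asks=[#5:7@104]
After op 8 [order #8] limit_sell(price=105, qty=6): fills=none; bids=[#4:2@102 #7:8@101 #2:5@96 #1:9@95] asks=[#5:7@104 #8:6@105]
After op 9 [order #9] market_buy(qty=7): fills=#9x#5:7@104; bids=[#4:2@102 #7:8@101 #2:5@96 #1:9@95] asks=[#8:6@105]
After op 10 [order #10] limit_buy(price=101, qty=10): fills=none; bids=[#4:2@102 #7:8@101 #10:10@101 #2:5@96 #1:9@95] asks=[#8:6@105]

Answer: 4@96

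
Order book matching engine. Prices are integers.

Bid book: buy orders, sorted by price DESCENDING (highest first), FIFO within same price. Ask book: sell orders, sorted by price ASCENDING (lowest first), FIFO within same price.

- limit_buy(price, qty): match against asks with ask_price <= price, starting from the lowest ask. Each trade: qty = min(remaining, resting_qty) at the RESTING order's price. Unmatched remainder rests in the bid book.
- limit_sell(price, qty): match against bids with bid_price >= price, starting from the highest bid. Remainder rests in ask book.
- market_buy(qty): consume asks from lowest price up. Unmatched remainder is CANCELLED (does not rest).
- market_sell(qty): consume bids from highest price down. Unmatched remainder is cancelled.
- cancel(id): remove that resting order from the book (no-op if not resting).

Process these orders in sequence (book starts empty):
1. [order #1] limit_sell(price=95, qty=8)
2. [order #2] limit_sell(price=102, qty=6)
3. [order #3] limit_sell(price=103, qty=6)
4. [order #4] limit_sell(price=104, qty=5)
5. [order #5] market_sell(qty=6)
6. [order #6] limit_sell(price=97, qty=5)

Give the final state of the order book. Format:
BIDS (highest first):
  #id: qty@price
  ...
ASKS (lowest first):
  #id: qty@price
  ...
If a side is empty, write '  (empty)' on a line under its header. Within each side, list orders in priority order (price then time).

Answer: BIDS (highest first):
  (empty)
ASKS (lowest first):
  #1: 8@95
  #6: 5@97
  #2: 6@102
  #3: 6@103
  #4: 5@104

Derivation:
After op 1 [order #1] limit_sell(price=95, qty=8): fills=none; bids=[-] asks=[#1:8@95]
After op 2 [order #2] limit_sell(price=102, qty=6): fills=none; bids=[-] asks=[#1:8@95 #2:6@102]
After op 3 [order #3] limit_sell(price=103, qty=6): fills=none; bids=[-] asks=[#1:8@95 #2:6@102 #3:6@103]
After op 4 [order #4] limit_sell(price=104, qty=5): fills=none; bids=[-] asks=[#1:8@95 #2:6@102 #3:6@103 #4:5@104]
After op 5 [order #5] market_sell(qty=6): fills=none; bids=[-] asks=[#1:8@95 #2:6@102 #3:6@103 #4:5@104]
After op 6 [order #6] limit_sell(price=97, qty=5): fills=none; bids=[-] asks=[#1:8@95 #6:5@97 #2:6@102 #3:6@103 #4:5@104]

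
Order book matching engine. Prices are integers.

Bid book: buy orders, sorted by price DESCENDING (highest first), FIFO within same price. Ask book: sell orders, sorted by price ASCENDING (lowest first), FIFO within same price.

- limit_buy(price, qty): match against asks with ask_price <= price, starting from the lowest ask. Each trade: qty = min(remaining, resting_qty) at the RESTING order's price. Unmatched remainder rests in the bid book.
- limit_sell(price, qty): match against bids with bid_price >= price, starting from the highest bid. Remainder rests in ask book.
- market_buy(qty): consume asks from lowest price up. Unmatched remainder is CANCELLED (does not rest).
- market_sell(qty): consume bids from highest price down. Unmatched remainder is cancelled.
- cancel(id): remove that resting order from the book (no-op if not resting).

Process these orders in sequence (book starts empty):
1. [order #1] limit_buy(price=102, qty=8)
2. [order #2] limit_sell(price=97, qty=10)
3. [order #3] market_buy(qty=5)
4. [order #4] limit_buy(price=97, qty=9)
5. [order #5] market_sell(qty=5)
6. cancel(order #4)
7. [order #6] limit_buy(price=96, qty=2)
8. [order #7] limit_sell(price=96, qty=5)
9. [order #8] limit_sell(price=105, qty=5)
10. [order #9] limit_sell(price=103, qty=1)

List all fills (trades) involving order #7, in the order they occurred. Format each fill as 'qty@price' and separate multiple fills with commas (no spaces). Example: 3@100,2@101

Answer: 2@96

Derivation:
After op 1 [order #1] limit_buy(price=102, qty=8): fills=none; bids=[#1:8@102] asks=[-]
After op 2 [order #2] limit_sell(price=97, qty=10): fills=#1x#2:8@102; bids=[-] asks=[#2:2@97]
After op 3 [order #3] market_buy(qty=5): fills=#3x#2:2@97; bids=[-] asks=[-]
After op 4 [order #4] limit_buy(price=97, qty=9): fills=none; bids=[#4:9@97] asks=[-]
After op 5 [order #5] market_sell(qty=5): fills=#4x#5:5@97; bids=[#4:4@97] asks=[-]
After op 6 cancel(order #4): fills=none; bids=[-] asks=[-]
After op 7 [order #6] limit_buy(price=96, qty=2): fills=none; bids=[#6:2@96] asks=[-]
After op 8 [order #7] limit_sell(price=96, qty=5): fills=#6x#7:2@96; bids=[-] asks=[#7:3@96]
After op 9 [order #8] limit_sell(price=105, qty=5): fills=none; bids=[-] asks=[#7:3@96 #8:5@105]
After op 10 [order #9] limit_sell(price=103, qty=1): fills=none; bids=[-] asks=[#7:3@96 #9:1@103 #8:5@105]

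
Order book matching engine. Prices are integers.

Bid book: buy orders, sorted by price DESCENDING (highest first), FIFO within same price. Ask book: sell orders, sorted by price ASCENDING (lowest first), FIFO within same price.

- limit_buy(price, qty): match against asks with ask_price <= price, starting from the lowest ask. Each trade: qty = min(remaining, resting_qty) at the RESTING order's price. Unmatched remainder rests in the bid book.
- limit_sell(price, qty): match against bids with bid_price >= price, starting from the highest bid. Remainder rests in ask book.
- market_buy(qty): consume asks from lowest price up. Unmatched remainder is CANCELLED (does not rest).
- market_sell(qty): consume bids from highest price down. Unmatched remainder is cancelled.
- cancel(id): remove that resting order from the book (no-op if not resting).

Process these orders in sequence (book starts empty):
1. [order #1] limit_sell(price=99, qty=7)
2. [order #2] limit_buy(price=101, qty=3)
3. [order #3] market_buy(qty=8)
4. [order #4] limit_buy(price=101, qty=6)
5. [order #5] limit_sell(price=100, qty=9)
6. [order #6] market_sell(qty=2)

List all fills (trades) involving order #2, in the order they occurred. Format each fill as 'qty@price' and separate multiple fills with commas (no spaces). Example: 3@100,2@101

Answer: 3@99

Derivation:
After op 1 [order #1] limit_sell(price=99, qty=7): fills=none; bids=[-] asks=[#1:7@99]
After op 2 [order #2] limit_buy(price=101, qty=3): fills=#2x#1:3@99; bids=[-] asks=[#1:4@99]
After op 3 [order #3] market_buy(qty=8): fills=#3x#1:4@99; bids=[-] asks=[-]
After op 4 [order #4] limit_buy(price=101, qty=6): fills=none; bids=[#4:6@101] asks=[-]
After op 5 [order #5] limit_sell(price=100, qty=9): fills=#4x#5:6@101; bids=[-] asks=[#5:3@100]
After op 6 [order #6] market_sell(qty=2): fills=none; bids=[-] asks=[#5:3@100]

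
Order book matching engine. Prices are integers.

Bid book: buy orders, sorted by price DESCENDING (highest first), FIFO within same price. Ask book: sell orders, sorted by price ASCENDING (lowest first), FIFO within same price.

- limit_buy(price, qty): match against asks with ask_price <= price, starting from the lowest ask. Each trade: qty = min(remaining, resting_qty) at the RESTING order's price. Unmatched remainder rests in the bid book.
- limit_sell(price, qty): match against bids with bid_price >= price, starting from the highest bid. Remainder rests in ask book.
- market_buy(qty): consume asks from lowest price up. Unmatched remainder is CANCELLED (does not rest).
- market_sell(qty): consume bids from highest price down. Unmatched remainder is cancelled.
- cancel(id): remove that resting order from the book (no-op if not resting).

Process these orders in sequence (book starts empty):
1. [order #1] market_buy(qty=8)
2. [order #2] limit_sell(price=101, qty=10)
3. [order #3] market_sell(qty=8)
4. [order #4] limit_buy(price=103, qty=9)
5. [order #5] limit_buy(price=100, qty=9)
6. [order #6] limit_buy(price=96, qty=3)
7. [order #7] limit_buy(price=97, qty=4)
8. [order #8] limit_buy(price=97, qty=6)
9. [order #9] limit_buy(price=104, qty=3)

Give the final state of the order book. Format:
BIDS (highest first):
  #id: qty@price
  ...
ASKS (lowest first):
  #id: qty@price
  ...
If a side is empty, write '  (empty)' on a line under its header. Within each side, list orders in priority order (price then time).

Answer: BIDS (highest first):
  #9: 2@104
  #5: 9@100
  #7: 4@97
  #8: 6@97
  #6: 3@96
ASKS (lowest first):
  (empty)

Derivation:
After op 1 [order #1] market_buy(qty=8): fills=none; bids=[-] asks=[-]
After op 2 [order #2] limit_sell(price=101, qty=10): fills=none; bids=[-] asks=[#2:10@101]
After op 3 [order #3] market_sell(qty=8): fills=none; bids=[-] asks=[#2:10@101]
After op 4 [order #4] limit_buy(price=103, qty=9): fills=#4x#2:9@101; bids=[-] asks=[#2:1@101]
After op 5 [order #5] limit_buy(price=100, qty=9): fills=none; bids=[#5:9@100] asks=[#2:1@101]
After op 6 [order #6] limit_buy(price=96, qty=3): fills=none; bids=[#5:9@100 #6:3@96] asks=[#2:1@101]
After op 7 [order #7] limit_buy(price=97, qty=4): fills=none; bids=[#5:9@100 #7:4@97 #6:3@96] asks=[#2:1@101]
After op 8 [order #8] limit_buy(price=97, qty=6): fills=none; bids=[#5:9@100 #7:4@97 #8:6@97 #6:3@96] asks=[#2:1@101]
After op 9 [order #9] limit_buy(price=104, qty=3): fills=#9x#2:1@101; bids=[#9:2@104 #5:9@100 #7:4@97 #8:6@97 #6:3@96] asks=[-]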